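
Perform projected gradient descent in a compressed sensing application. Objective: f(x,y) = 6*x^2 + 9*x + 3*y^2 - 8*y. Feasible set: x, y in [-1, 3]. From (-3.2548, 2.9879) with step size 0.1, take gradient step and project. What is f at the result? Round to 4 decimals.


Step 1: Compute gradient at (-3.2548, 2.9879).
grad_x = 2*6*-3.2548 + 9 = -30.0576
grad_y = 2*3*2.9879 - 8 = 9.9274
Step 2: Gradient step.
x_raw = -3.2548 - 0.1*-30.0576 = -0.249
y_raw = 2.9879 - 0.1*9.9274 = 1.9952
Step 3: Project onto [-1, 3].
x_proj = clip(-0.249) = -0.249
y_proj = clip(1.9952) = 1.9952
Step 4: Evaluate f.
f(-0.249, 1.9952) = -5.8885


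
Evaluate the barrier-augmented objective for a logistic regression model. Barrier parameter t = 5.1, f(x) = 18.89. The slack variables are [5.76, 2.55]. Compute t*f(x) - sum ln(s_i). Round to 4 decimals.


Step 1: Compute log-barrier.
ln values: [1.7509, 0.9361]
phi = -(1.7509 + 0.9361) = -2.687
Step 2: Compute augmented objective.
t*f(x) = 5.1*18.89 = 96.339
Total = 96.339 - 2.687 = 93.652


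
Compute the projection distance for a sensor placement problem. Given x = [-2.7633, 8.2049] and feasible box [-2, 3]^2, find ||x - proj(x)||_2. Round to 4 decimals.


Project each component onto [-2, 3].
clip(-2.7633) = -2.0, clip(8.2049) = 3.0
Projection = [-2.0, 3.0]
Squared diffs: [0.5826, 27.091]
Distance = sqrt(27.6736) = 5.2606


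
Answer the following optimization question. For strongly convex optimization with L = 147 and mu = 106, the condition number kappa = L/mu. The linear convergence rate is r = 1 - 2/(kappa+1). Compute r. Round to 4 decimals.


Step 1: Compute the condition number.
kappa = L/mu = 147/106 = 1.3868
Step 2: Compute the convergence rate.
r = 1 - 2/(kappa + 1) = 1 - 2*mu/(L + mu) = (L - mu)/(L + mu) = 41/253 = 0.1621


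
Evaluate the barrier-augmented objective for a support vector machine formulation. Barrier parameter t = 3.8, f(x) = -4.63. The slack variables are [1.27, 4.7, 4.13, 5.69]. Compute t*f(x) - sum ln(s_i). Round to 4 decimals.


Step 1: Compute log-barrier.
ln values: [0.239, 1.5476, 1.4183, 1.7387]
phi = -(0.239 + 1.5476 + 1.4183 + 1.7387) = -4.9436
Step 2: Compute augmented objective.
t*f(x) = 3.8*-4.63 = -17.594
Total = -17.594 - 4.9436 = -22.5376


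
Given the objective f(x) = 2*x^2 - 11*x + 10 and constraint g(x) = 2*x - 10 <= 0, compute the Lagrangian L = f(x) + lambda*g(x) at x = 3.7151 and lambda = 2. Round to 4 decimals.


Step 1: Evaluate f(x).
f(3.7151) = 2*3.7151^2 - 11*3.7151 + 10 = -3.2622
Step 2: Evaluate g(x).
g(3.7151) = 2*3.7151 - 10 = -2.5698
Step 3: Compute Lagrangian.
L = -3.2622 + 2*-2.5698 = -8.4018


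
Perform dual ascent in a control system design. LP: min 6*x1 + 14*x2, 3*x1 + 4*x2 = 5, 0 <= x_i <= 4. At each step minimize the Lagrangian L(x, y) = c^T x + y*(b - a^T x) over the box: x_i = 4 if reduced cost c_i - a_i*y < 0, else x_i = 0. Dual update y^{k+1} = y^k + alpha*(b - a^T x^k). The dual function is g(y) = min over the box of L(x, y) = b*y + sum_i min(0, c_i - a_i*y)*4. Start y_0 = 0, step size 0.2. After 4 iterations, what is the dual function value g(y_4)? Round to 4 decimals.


Dual ascent for LP: min 6*x1 + 14*x2, 3*x1 + 4*x2 = 5, 0 <= x_i <= 4
Step 1: y^k = 0.0, reduced costs: (6.0, 14.0)
  x^k = (0.0, 0.0), subgradient = b - a^T x = 5.0
  y^{k+1} = 0.0 + 0.2*5.0 = 1.0
Step 2: y^k = 1.0, reduced costs: (3.0, 10.0)
  x^k = (0.0, 0.0), subgradient = b - a^T x = 5.0
  y^{k+1} = 1.0 + 0.2*5.0 = 2.0
Step 3: y^k = 2.0, reduced costs: (0.0, 6.0)
  x^k = (0.0, 0.0), subgradient = b - a^T x = 5.0
  y^{k+1} = 2.0 + 0.2*5.0 = 3.0
Step 4: y^k = 3.0, reduced costs: (-3.0, 2.0)
  x^k = (4.0, 0.0), subgradient = b - a^T x = -7.0
  y^{k+1} = 3.0 + 0.2*-7.0 = 1.6
Dual objective at y_4 = 1.6: reduced costs (1.2, 7.6), box minimizer x = (0.0, 0.0)
g(y_4) = b*y + (c1 - a1*y)*x1 + (c2 - a2*y)*x2 = 5*1.6 + 1.2*0.0 + 7.6*0.0 = 8.0 + 0.0 + 0.0 = 8.0


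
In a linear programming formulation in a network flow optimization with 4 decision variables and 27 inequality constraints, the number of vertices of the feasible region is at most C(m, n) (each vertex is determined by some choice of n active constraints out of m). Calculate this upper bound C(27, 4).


Each vertex corresponds to some choice of n active constraints out of m, so the number of vertices is at most C(m, n) = m! / (n!(m-n)!).
m = 27, n = 4
Numerator: 27 * 26 * 25 * 24
Denominator: 4! = 24
C(27, 4) = 17550


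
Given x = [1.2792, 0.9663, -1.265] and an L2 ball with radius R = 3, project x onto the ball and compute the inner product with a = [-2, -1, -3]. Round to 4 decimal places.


Step 1: Compute ||x|| (intermediates to 6 decimals).
||x|| = sqrt(1.2792^2 + 0.9663^2 + (-1.265)^2) = 2.042135
Step 2: Project.
Since ||x|| <= R, proj = x (no scaling needed).
proj(x) = [1.2792, 0.9663, -1.265]
Step 3: Dot product.
a^T * proj(x) = -2*1.2792 - 1*0.9663 - 3*(-1.265) = 0.2703


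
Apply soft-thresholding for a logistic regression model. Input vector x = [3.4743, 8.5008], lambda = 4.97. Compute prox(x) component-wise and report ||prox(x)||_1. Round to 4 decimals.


Soft-thresholding with lambda = 4.97:
prox(3.4743) = sign(3.4743)*max(|3.4743| - 4.97, 0) = 0.0
prox(8.5008) = sign(8.5008)*max(|8.5008| - 4.97, 0) = 3.5308
prox(x) = [0.0, 3.5308]
||prox(x)||_1 = 0.0 + 3.5308 = 3.5308


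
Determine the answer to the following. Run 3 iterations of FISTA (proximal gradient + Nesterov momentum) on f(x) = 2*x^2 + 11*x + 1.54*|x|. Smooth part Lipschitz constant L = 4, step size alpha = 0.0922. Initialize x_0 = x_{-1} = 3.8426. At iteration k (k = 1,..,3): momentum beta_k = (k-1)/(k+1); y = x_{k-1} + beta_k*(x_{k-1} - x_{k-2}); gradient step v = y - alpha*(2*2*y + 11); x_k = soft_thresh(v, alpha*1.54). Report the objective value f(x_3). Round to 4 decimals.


FISTA on f(x) = 2*x^2 + 11*x + 1.54*|x|
L = 4, alpha = 0.0922
Iteration 1: beta = 0.0, y = 3.8426 + 0.0*(3.8426 - 3.8426) = 3.8426
  grad(y) = 26.3704, v = y - alpha*grad = 1.4112
  prox(v) = soft_thresh(1.4112, 0.142) = 1.2693
Iteration 2: beta = 0.3333, y = 1.2693 + 0.3333*(1.2693 - 3.8426) = 0.4115
  grad(y) = 12.6459, v = y - alpha*grad = -0.7545
  prox(v) = soft_thresh(-0.7545, 0.142) = -0.6125
Iteration 3: beta = 0.5, y = -0.6125 + 0.5*(-0.6125 - 1.2693) = -1.5534
  grad(y) = 4.7866, v = y - alpha*grad = -1.9947
  prox(v) = soft_thresh(-1.9947, 0.142) = -1.8527
f(x_3) = 2*(-1.8527)^2 + 11*(-1.8527) + 1.54*|-1.8527| = -10.6615


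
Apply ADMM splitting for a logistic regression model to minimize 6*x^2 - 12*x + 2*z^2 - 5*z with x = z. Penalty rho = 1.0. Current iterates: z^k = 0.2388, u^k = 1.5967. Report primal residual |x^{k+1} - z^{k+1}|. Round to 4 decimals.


ADMM iteration with rho = 1.0, z^k = 0.2388, u^k = 1.5967
Step 1: x-update.
Minimize 6*x^2 - 12*x + (1.0/2)*(x - 0.2388 + 1.5967)^2
FOC: (2*6 + 1.0)*x = 12 + 1.0*(0.2388 - 1.5967)
x^{k+1} = 0.8186
Step 2: z-update.
Minimize 2*z^2 - 5*z + (1.0/2)*(0.8186 - z + 1.5967)^2
FOC: (2*2 + 1.0)*z = 5 + 1.0*(0.8186 + 1.5967)
z^{k+1} = 1.4831
Step 3: u-update.
u^{k+1} = 1.5967 + 0.8186 - 1.4831 = 0.9323
Step 4: Primal residual = |0.8186 - 1.4831| = 0.6644


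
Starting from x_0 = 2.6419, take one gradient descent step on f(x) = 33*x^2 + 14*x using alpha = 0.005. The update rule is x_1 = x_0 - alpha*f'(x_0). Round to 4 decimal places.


We compute the gradient at x_0 and apply the update.
f'(x) = 66*x + 14
f'(2.6419) = 66*2.6419 + 14 = 188.3654
x_1 = 2.6419 - 0.005*188.3654 = 1.7001


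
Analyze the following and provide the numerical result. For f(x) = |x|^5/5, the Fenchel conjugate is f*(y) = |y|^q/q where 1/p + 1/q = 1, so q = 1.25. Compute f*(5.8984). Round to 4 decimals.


The conjugate exponent q satisfies 1/p + 1/q = 1.
p = 5, so q = 5/(5 - 1) = 1.25
|y|^q = 5.8984^1.25 = 9.1922
f*(5.8984) = 9.1922 / 1.25 = 7.3537


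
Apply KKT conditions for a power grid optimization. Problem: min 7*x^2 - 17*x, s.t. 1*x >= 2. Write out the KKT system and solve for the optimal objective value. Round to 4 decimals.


Step 1: Try lambda = 0 (constraint inactive).
x_unc = 17/(2*7) = 1.2143
Check: 1*1.2143 = 1.2143 < 2 -- violated!
Step 2: Constraint must be active: 1*x = 2
x* = 2/1 = 2.0
lambda = (2*7*2.0 - 17)/1 = 11.0
Step 3: Compute optimal value.
f(x*) = 7*2.0^2 - 17*2.0 = -6.0


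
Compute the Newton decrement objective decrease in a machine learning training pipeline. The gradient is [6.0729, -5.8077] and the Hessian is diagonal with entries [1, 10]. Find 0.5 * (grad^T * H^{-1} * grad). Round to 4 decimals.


Step 1: H is diagonal, so H^(-1) * g = [6.0729, -0.5808].
Step 2: g^T H^(-1) g = sum_i g_i^2 / H_ii
  = (6.0729)^2/1 + (-5.8077)^2/10
  = 36.8801 + 3.3729 = 40.2531
Step 3: Objective decrease = 0.5 * g^T H^(-1) g = 20.1265


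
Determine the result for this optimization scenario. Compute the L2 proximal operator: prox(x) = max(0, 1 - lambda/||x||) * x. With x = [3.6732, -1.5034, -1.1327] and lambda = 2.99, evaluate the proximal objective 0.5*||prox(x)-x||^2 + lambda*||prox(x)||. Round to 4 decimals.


Step 1: Compute ||x||.
||x|| = 4.1274
Step 2: Compute scaling factor.
scale = max(0, 1 - 2.99/4.1274) = 0.2756
Step 3: prox(x) = [1.0122, -0.4143, -0.3121]
||prox(x)|| = 1.1374
Step 4: Proximal objective.
0.5*||prox-x||^2 = 4.4701
lambda*||prox|| = 3.4008
Total = 7.8709


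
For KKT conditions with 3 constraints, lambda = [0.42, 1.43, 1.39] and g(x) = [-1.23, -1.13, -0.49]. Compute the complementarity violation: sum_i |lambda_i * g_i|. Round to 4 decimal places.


KKT complementary slackness check:
lambda_1 * g_1 = 0.42 * -1.23 = -0.5166
lambda_2 * g_2 = 1.43 * -1.13 = -1.6159
lambda_3 * g_3 = 1.39 * -0.49 = -0.6811
Total violation = 0.5166 + 1.6159 + 0.6811 = 2.8136


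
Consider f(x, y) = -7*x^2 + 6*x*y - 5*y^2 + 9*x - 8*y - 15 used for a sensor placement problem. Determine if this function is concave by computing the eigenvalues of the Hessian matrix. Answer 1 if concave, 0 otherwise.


The Hessian of f(x,y) = -7*x^2 + 6*x*y - 5*y^2 + 9*x - 8*y - 15 is:
H = [[-14, 6], [6, -10]]
Trace = -14 - 10 = -24
Determinant = -14*-10 - (6)^2 = 104
Discriminant = (-24)^2 - 4*104 = 160.0
Eigenvalues: lambda_1 = -18.3246, lambda_2 = -5.6754
The function is concave.

1


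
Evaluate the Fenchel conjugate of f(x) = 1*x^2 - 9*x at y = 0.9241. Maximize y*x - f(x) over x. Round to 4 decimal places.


f*(y) = sup_x {y*x - a*x^2 - b*x} = sup_x {(y-b)*x - a*x^2}
FOC: (y - b) - 2a*x = 0 => x* = (y - b)/(2a)
x* = (0.9241 + 9)/(2*1) = 4.9621
f*(0.9241) = (y-b)^2/(4a) = (0.9241 + 9)^2/(4*1)
= 98.4878/4 = 24.6219


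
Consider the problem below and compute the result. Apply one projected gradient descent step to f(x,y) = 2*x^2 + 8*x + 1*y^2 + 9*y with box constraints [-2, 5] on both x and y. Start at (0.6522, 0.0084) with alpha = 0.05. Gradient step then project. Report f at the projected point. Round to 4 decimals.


Step 1: Compute gradient at (0.6522, 0.0084).
grad_x = 2*2*0.6522 + 8 = 10.6088
grad_y = 2*1*0.0084 + 9 = 9.0168
Step 2: Gradient step.
x_raw = 0.6522 - 0.05*10.6088 = 0.1218
y_raw = 0.0084 - 0.05*9.0168 = -0.4424
Step 3: Project onto [-2, 5].
x_proj = clip(0.1218) = 0.1218
y_proj = clip(-0.4424) = -0.4424
Step 4: Evaluate f.
f(0.1218, -0.4424) = -2.7825


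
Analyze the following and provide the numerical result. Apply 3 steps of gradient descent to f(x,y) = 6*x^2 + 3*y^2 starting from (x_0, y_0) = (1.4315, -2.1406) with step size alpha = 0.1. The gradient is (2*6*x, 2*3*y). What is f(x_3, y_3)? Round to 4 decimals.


Gradient descent on f(x,y) = 6*x^2 + 3*y^2.
Starting point: (1.4315, -2.1406), alpha = 0.1
Step 1: grad_x = 2*6*1.4315 = 17.178, grad_y = 2*3*-2.1406 = -12.8436
  x_1 = 1.4315 - 0.1*17.178 = -0.2863
  y_1 = -2.1406 - 0.1*-12.8436 = -0.8562
Step 2: grad_x = 2*6*-0.2863 = -3.4356, grad_y = 2*3*-0.8562 = -5.1374
  x_2 = -0.2863 - 0.1*-3.4356 = 0.0573
  y_2 = -0.8562 - 0.1*-5.1374 = -0.3425
Step 3: grad_x = 2*6*0.0573 = 0.6871, grad_y = 2*3*-0.3425 = -2.055
  x_3 = 0.0573 - 0.1*0.6871 = -0.0115
  y_3 = -0.3425 - 0.1*-2.055 = -0.137
f(-0.0115, -0.137) = 6*(-0.0115)^2 + 3*(-0.137)^2 = 0.0571


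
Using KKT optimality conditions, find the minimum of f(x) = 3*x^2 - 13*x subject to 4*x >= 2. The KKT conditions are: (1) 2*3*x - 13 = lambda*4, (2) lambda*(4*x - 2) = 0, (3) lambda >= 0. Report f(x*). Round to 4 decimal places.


Step 1: Try lambda = 0 (constraint inactive).
Stationarity: 2*3*x - 13 = 0
x* = 13/(2*3) = 13/6 = 2.1667 (rounded; the exact value 13/6 is used below)
Check constraint: 4*2.1667 = 8.6668 >= 2 -- satisfied.
Step 2: Compute optimal value.
f(x*) = 3*(13/6)^2 - 13*(13/6) = -14.0833


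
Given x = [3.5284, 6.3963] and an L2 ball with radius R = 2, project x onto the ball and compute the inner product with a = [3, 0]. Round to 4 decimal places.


Step 1: Compute ||x|| (intermediates to 6 decimals).
||x|| = sqrt(3.5284^2 + 6.3963^2) = 7.304948
Step 2: Project.
Since ||x|| > R, scale = R/||x|| = 2/7.304948 = 0.273787, proj(x) = scale * x
proj(x) = [0.96603, 1.751224]
Step 3: Dot product.
a^T * proj(x) = 3*0.96603 + 0*1.751224 = 2.8981


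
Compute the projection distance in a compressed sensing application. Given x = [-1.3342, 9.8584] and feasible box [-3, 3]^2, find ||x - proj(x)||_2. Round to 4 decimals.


Project each component onto [-3, 3].
clip(-1.3342) = -1.3342, clip(9.8584) = 3.0
Projection = [-1.3342, 3.0]
Squared diffs: [0.0, 47.0377]
Distance = sqrt(47.0377) = 6.8584


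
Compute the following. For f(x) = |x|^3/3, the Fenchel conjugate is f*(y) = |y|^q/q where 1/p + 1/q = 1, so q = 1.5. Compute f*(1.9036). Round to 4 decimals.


The conjugate exponent q satisfies 1/p + 1/q = 1.
p = 3, so q = 3/(3 - 1) = 1.5
|y|^q = 1.9036^1.5 = 2.6264
f*(1.9036) = 2.6264 / 1.5 = 1.7509


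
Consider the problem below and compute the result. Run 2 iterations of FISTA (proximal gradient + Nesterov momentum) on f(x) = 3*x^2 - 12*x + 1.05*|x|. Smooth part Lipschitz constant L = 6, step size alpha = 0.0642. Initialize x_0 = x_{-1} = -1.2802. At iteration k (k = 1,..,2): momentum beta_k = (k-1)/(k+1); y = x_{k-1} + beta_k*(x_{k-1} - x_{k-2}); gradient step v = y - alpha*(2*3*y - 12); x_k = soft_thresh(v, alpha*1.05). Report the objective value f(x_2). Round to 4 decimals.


FISTA on f(x) = 3*x^2 - 12*x + 1.05*|x|
L = 6, alpha = 0.0642
Iteration 1: beta = 0.0, y = -1.2802 + 0.0*(-1.2802 + 1.2802) = -1.2802
  grad(y) = -19.6812, v = y - alpha*grad = -0.0167
  prox(v) = soft_thresh(-0.0167, 0.0674) = 0.0
Iteration 2: beta = 0.3333, y = 0.0 + 0.3333*(0.0 + 1.2802) = 0.4267
  grad(y) = -9.4396, v = y - alpha*grad = 1.0328
  prox(v) = soft_thresh(1.0328, 0.0674) = 0.9653
f(x_2) = 3*0.9653^2 - 12*0.9653 + 1.05*|0.9653| = -7.7749


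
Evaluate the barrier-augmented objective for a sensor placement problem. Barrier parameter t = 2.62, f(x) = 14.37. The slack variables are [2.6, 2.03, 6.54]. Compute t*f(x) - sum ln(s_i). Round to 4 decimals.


Step 1: Compute log-barrier.
ln values: [0.9555, 0.708, 1.8779]
phi = -(0.9555 + 0.708 + 1.8779) = -3.5415
Step 2: Compute augmented objective.
t*f(x) = 2.62*14.37 = 37.6494
Total = 37.6494 - 3.5415 = 34.1079


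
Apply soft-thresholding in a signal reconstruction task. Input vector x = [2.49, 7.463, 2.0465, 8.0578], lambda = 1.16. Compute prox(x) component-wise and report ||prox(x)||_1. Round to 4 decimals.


Soft-thresholding with lambda = 1.16:
prox(2.49) = sign(2.49)*max(|2.49| - 1.16, 0) = 1.33
prox(7.463) = sign(7.463)*max(|7.463| - 1.16, 0) = 6.303
prox(2.0465) = sign(2.0465)*max(|2.0465| - 1.16, 0) = 0.8865
prox(8.0578) = sign(8.0578)*max(|8.0578| - 1.16, 0) = 6.8978
prox(x) = [1.33, 6.303, 0.8865, 6.8978]
||prox(x)||_1 = 1.33 + 6.303 + 0.8865 + 6.8978 = 15.4173


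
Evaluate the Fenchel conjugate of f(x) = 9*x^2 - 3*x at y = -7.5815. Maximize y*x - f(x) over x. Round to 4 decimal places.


f*(y) = sup_x {y*x - a*x^2 - b*x} = sup_x {(y-b)*x - a*x^2}
FOC: (y - b) - 2a*x = 0 => x* = (y - b)/(2a)
x* = (-7.5815 + 3)/(2*9) = -0.2545
f*(-7.5815) = (y-b)^2/(4a) = (-7.5815 + 3)^2/(4*9)
= 20.9901/36 = 0.5831


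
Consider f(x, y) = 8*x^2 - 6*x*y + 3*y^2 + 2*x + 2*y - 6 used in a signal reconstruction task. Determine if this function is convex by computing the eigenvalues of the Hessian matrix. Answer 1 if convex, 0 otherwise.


The Hessian of f(x,y) = 8*x^2 - 6*x*y + 3*y^2 + 2*x + 2*y - 6 is:
H = [[16, -6], [-6, 6]]
Trace = 16 + 6 = 22
Determinant = 16*6 - (-6)^2 = 60
Discriminant = (22)^2 - 4*60 = 244.0
Eigenvalues: lambda_1 = 3.1898, lambda_2 = 18.8102
The function is convex.

1


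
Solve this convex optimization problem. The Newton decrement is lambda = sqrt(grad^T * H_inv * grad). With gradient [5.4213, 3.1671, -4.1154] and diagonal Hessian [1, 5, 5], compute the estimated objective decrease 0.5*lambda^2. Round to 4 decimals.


Step 1: H is diagonal, so H^(-1) * g = [5.4213, 0.6334, -0.8231].
Step 2: g^T H^(-1) g = sum_i g_i^2 / H_ii
  = (5.4213)^2/1 + (3.1671)^2/5 + (-4.1154)^2/5
  = 29.3905 + 2.0061 + 3.3873 = 34.7839
Step 3: Objective decrease = 0.5 * g^T H^(-1) g = 17.392


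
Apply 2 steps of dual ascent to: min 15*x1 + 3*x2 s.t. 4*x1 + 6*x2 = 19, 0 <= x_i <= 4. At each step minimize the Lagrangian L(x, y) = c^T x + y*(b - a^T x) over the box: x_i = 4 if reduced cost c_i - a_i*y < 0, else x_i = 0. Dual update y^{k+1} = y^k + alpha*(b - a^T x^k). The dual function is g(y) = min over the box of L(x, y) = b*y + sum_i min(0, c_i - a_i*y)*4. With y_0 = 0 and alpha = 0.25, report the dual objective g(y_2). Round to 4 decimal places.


Dual ascent for LP: min 15*x1 + 3*x2, 4*x1 + 6*x2 = 19, 0 <= x_i <= 4
Step 1: y^k = 0.0, reduced costs: (15.0, 3.0)
  x^k = (0.0, 0.0), subgradient = b - a^T x = 19.0
  y^{k+1} = 0.0 + 0.25*19.0 = 4.75
Step 2: y^k = 4.75, reduced costs: (-4.0, -25.5)
  x^k = (4.0, 4.0), subgradient = b - a^T x = -21.0
  y^{k+1} = 4.75 + 0.25*-21.0 = -0.5
Dual objective at y_2 = -0.5: reduced costs (17.0, 6.0), box minimizer x = (0.0, 0.0)
g(y_2) = b*y + (c1 - a1*y)*x1 + (c2 - a2*y)*x2 = 19*(-0.5) + 17.0*0.0 + 6.0*0.0 = -9.5 + 0.0 + 0.0 = -9.5


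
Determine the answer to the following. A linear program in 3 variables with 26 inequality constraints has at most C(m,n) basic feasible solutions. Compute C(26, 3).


Each vertex corresponds to some choice of n active constraints out of m, so the number of vertices is at most C(m, n) = m! / (n!(m-n)!).
m = 26, n = 3
Numerator: 26 * 25 * 24
Denominator: 3! = 6
C(26, 3) = 2600


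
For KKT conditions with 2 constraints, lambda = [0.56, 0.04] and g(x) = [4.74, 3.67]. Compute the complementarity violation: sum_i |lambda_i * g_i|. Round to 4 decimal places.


KKT complementary slackness check:
lambda_1 * g_1 = 0.56 * 4.74 = 2.6544
lambda_2 * g_2 = 0.04 * 3.67 = 0.1468
Total violation = 2.6544 + 0.1468 = 2.8012


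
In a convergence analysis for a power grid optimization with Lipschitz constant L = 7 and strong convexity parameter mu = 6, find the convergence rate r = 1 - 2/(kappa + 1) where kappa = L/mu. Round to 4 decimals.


Step 1: Compute the condition number.
kappa = L/mu = 7/6 = 1.1667
Step 2: Compute the convergence rate.
r = 1 - 2/(kappa + 1) = 1 - 2*mu/(L + mu) = (L - mu)/(L + mu) = 1/13 = 0.0769


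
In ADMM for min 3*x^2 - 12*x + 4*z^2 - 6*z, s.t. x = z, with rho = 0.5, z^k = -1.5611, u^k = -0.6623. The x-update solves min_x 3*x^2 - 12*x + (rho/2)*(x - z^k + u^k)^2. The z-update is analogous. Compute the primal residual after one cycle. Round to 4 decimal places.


ADMM iteration with rho = 0.5, z^k = -1.5611, u^k = -0.6623
Step 1: x-update.
Minimize 3*x^2 - 12*x + (0.5/2)*(x + 1.5611 - 0.6623)^2
FOC: (2*3 + 0.5)*x = 12 + 0.5*(-1.5611 + 0.6623)
x^{k+1} = 1.777
Step 2: z-update.
Minimize 4*z^2 - 6*z + (0.5/2)*(1.777 - z - 0.6623)^2
FOC: (2*4 + 0.5)*z = 6 + 0.5*(1.777 - 0.6623)
z^{k+1} = 0.7715
Step 3: u-update.
u^{k+1} = -0.6623 + 1.777 - 0.7715 = 0.3433
Step 4: Primal residual = |1.777 - 0.7715| = 1.0056


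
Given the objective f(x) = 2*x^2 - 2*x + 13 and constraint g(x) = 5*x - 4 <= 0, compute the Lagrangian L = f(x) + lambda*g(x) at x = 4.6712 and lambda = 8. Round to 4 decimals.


Step 1: Evaluate f(x).
f(4.6712) = 2*4.6712^2 - 2*4.6712 + 13 = 47.2978
Step 2: Evaluate g(x).
g(4.6712) = 5*4.6712 - 4 = 19.356
Step 3: Compute Lagrangian.
L = 47.2978 + 8*19.356 = 202.1458


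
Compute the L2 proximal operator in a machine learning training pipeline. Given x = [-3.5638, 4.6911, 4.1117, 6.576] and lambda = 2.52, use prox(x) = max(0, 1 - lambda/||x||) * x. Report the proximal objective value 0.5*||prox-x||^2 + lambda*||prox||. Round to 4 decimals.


Step 1: Compute ||x||.
||x|| = 9.7395
Step 2: Compute scaling factor.
scale = max(0, 1 - 2.52/9.7395) = 0.7413
Step 3: prox(x) = [-2.6417, 3.4773, 3.0478, 4.8745]
||prox(x)|| = 7.2195
Step 4: Proximal objective.
0.5*||prox-x||^2 = 3.1752
lambda*||prox|| = 18.1931
Total = 21.3682


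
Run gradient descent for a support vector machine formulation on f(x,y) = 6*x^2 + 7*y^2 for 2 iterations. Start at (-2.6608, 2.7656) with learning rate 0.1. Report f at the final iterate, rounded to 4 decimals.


Gradient descent on f(x,y) = 6*x^2 + 7*y^2.
Starting point: (-2.6608, 2.7656), alpha = 0.1
Step 1: grad_x = 2*6*-2.6608 = -31.9296, grad_y = 2*7*2.7656 = 38.7184
  x_1 = -2.6608 - 0.1*-31.9296 = 0.5322
  y_1 = 2.7656 - 0.1*38.7184 = -1.1062
Step 2: grad_x = 2*6*0.5322 = 6.3859, grad_y = 2*7*-1.1062 = -15.4874
  x_2 = 0.5322 - 0.1*6.3859 = -0.1064
  y_2 = -1.1062 - 0.1*-15.4874 = 0.4425
f(-0.1064, 0.4425) = 6*(-0.1064)^2 + 7*0.4425^2 = 1.4386


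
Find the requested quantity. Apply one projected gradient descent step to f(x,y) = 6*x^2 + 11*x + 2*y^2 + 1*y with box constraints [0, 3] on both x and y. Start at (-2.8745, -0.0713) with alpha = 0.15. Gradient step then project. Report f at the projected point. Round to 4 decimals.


Step 1: Compute gradient at (-2.8745, -0.0713).
grad_x = 2*6*-2.8745 + 11 = -23.494
grad_y = 2*2*-0.0713 + 1 = 0.7148
Step 2: Gradient step.
x_raw = -2.8745 - 0.15*-23.494 = 0.6496
y_raw = -0.0713 - 0.15*0.7148 = -0.1785
Step 3: Project onto [0, 3].
x_proj = clip(0.6496) = 0.6496
y_proj = clip(-0.1785) = 0.0
Step 4: Evaluate f.
f(0.6496, 0.0) = 9.6775


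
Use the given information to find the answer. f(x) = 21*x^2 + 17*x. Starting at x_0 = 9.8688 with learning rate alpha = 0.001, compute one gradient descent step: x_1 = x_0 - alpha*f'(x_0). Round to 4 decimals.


We compute the gradient at x_0 and apply the update.
f'(x) = 42*x + 17
f'(9.8688) = 42*9.8688 + 17 = 431.4896
x_1 = 9.8688 - 0.001*431.4896 = 9.4373


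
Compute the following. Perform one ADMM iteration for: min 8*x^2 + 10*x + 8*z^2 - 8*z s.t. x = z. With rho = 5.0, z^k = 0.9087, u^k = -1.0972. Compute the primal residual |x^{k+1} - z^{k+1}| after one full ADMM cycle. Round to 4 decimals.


ADMM iteration with rho = 5.0, z^k = 0.9087, u^k = -1.0972
Step 1: x-update.
Minimize 8*x^2 + 10*x + (5.0/2)*(x - 0.9087 - 1.0972)^2
FOC: (2*8 + 5.0)*x = -10 + 5.0*(0.9087 + 1.0972)
x^{k+1} = 0.0014
Step 2: z-update.
Minimize 8*z^2 - 8*z + (5.0/2)*(0.0014 - z - 1.0972)^2
FOC: (2*8 + 5.0)*z = 8 + 5.0*(0.0014 - 1.0972)
z^{k+1} = 0.12
Step 3: u-update.
u^{k+1} = -1.0972 + 0.0014 - 0.12 = -1.2158
Step 4: Primal residual = |0.0014 - 0.12| = 0.1186


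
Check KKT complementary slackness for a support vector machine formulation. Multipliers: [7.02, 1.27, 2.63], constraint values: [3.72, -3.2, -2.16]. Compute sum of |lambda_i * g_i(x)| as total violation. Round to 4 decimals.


KKT complementary slackness check:
lambda_1 * g_1 = 7.02 * 3.72 = 26.1144
lambda_2 * g_2 = 1.27 * -3.2 = -4.064
lambda_3 * g_3 = 2.63 * -2.16 = -5.6808
Total violation = 26.1144 + 4.064 + 5.6808 = 35.8592


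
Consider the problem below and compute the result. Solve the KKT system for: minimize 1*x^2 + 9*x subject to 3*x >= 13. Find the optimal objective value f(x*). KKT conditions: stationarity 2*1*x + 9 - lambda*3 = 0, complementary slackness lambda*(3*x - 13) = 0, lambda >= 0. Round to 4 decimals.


Step 1: Try lambda = 0 (constraint inactive).
x_unc = -9/(2*1) = -4.5
Check: 3*-4.5 = -13.5 < 13 -- violated!
Step 2: Constraint must be active: 3*x = 13
x* = 13/3 = 4.3333 (rounded; the exact value 13/3 is used below)
lambda = (2*1*(13/3) + 9)/3 = 5.8889
Step 3: Compute optimal value.
f(x*) = 1*(13/3)^2 + 9*(13/3) = 57.7778


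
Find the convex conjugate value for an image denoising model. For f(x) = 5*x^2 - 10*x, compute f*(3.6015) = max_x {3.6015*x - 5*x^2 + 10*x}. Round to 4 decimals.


f*(y) = sup_x {y*x - a*x^2 - b*x} = sup_x {(y-b)*x - a*x^2}
FOC: (y - b) - 2a*x = 0 => x* = (y - b)/(2a)
x* = (3.6015 + 10)/(2*5) = 1.3602
f*(3.6015) = (y-b)^2/(4a) = (3.6015 + 10)^2/(4*5)
= 185.0008/20 = 9.25


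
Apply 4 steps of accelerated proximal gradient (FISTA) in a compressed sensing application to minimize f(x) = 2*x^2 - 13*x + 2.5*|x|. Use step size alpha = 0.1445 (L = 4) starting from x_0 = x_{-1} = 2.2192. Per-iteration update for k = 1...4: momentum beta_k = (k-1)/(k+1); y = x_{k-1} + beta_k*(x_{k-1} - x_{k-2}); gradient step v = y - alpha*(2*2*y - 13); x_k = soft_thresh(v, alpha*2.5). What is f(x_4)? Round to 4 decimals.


FISTA on f(x) = 2*x^2 - 13*x + 2.5*|x|
L = 4, alpha = 0.1445
Iteration 1: beta = 0.0, y = 2.2192 + 0.0*(2.2192 - 2.2192) = 2.2192
  grad(y) = -4.1232, v = y - alpha*grad = 2.815
  prox(v) = soft_thresh(2.815, 0.3613) = 2.4538
Iteration 2: beta = 0.3333, y = 2.4538 + 0.3333*(2.4538 - 2.2192) = 2.5319
  grad(y) = -2.8723, v = y - alpha*grad = 2.947
  prox(v) = soft_thresh(2.947, 0.3613) = 2.5857
Iteration 3: beta = 0.5, y = 2.5857 + 0.5*(2.5857 - 2.4538) = 2.6517
  grad(y) = -2.3931, v = y - alpha*grad = 2.9975
  prox(v) = soft_thresh(2.9975, 0.3613) = 2.6363
Iteration 4: beta = 0.6, y = 2.6363 + 0.6*(2.6363 - 2.5857) = 2.6666
  grad(y) = -2.3336, v = y - alpha*grad = 3.0038
  prox(v) = soft_thresh(3.0038, 0.3613) = 2.6426
f(x_4) = 2*2.6426^2 - 13*2.6426 + 2.5*|2.6426| = -13.7806


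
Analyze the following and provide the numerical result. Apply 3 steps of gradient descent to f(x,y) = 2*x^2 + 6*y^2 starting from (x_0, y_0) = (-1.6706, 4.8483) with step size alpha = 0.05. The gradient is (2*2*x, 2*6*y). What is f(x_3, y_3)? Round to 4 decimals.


Gradient descent on f(x,y) = 2*x^2 + 6*y^2.
Starting point: (-1.6706, 4.8483), alpha = 0.05
Step 1: grad_x = 2*2*-1.6706 = -6.6824, grad_y = 2*6*4.8483 = 58.1796
  x_1 = -1.6706 - 0.05*-6.6824 = -1.3365
  y_1 = 4.8483 - 0.05*58.1796 = 1.9393
Step 2: grad_x = 2*2*-1.3365 = -5.3459, grad_y = 2*6*1.9393 = 23.2718
  x_2 = -1.3365 - 0.05*-5.3459 = -1.0692
  y_2 = 1.9393 - 0.05*23.2718 = 0.7757
Step 3: grad_x = 2*2*-1.0692 = -4.2767, grad_y = 2*6*0.7757 = 9.3087
  x_3 = -1.0692 - 0.05*-4.2767 = -0.8553
  y_3 = 0.7757 - 0.05*9.3087 = 0.3103
f(-0.8553, 0.3103) = 2*(-0.8553)^2 + 6*0.3103^2 = 2.0409


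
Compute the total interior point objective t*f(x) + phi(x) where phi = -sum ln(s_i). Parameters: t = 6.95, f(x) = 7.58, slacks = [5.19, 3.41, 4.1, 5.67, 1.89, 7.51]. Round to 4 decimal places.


Step 1: Compute log-barrier.
ln values: [1.6467, 1.2267, 1.411, 1.7352, 0.6366, 2.0162]
phi = -(1.6467 + 1.2267 + 1.411 + 1.7352 + 0.6366 + 2.0162) = -8.6724
Step 2: Compute augmented objective.
t*f(x) = 6.95*7.58 = 52.681
Total = 52.681 - 8.6724 = 44.0086


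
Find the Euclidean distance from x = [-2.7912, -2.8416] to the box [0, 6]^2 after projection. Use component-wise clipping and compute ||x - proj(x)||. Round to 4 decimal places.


Project each component onto [0, 6].
clip(-2.7912) = 0.0, clip(-2.8416) = 0.0
Projection = [0.0, 0.0]
Squared diffs: [7.7908, 8.0747]
Distance = sqrt(15.8655) = 3.9832


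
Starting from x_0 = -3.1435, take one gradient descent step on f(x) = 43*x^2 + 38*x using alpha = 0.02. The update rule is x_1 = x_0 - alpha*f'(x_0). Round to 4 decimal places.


We compute the gradient at x_0 and apply the update.
f'(x) = 86*x + 38
f'(-3.1435) = 86*-3.1435 + 38 = -232.341
x_1 = -3.1435 - 0.02*-232.341 = 1.5033


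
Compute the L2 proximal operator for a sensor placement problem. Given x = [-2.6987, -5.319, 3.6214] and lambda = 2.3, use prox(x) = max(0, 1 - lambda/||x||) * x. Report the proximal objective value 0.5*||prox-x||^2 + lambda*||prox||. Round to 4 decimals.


Step 1: Compute ||x||.
||x|| = 6.9778
Step 2: Compute scaling factor.
scale = max(0, 1 - 2.3/6.9778) = 0.6704
Step 3: prox(x) = [-1.8092, -3.5658, 2.4277]
||prox(x)|| = 4.6778
Step 4: Proximal objective.
0.5*||prox-x||^2 = 2.645
lambda*||prox|| = 10.7589
Total = 13.4039


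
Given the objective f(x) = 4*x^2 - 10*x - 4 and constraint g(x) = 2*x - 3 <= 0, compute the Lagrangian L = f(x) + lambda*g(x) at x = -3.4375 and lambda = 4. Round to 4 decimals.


Step 1: Evaluate f(x).
f(-3.4375) = 4*(-3.4375)^2 - 10*(-3.4375) - 4 = 77.6406
Step 2: Evaluate g(x).
g(-3.4375) = 2*-3.4375 - 3 = -9.875
Step 3: Compute Lagrangian.
L = 77.6406 + 4*-9.875 = 38.1406


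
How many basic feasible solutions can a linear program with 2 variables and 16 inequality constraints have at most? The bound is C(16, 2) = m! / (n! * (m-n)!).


Each vertex corresponds to some choice of n active constraints out of m, so the number of vertices is at most C(m, n) = m! / (n!(m-n)!).
m = 16, n = 2
Numerator: 16 * 15
Denominator: 2! = 2
C(16, 2) = 120


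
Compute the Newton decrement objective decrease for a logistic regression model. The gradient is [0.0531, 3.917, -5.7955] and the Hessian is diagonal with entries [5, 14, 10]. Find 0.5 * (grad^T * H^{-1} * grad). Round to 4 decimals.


Step 1: H is diagonal, so H^(-1) * g = [0.0106, 0.2798, -0.5796].
Step 2: g^T H^(-1) g = sum_i g_i^2 / H_ii
  = (0.0531)^2/5 + (3.917)^2/14 + (-5.7955)^2/10
  = 0.0006 + 1.0959 + 3.3588 = 4.4553
Step 3: Objective decrease = 0.5 * g^T H^(-1) g = 2.2276


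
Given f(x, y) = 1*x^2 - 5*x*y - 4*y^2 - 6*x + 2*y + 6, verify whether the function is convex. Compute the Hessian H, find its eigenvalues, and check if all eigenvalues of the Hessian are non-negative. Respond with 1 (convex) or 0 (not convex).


The Hessian of f(x,y) = 1*x^2 - 5*x*y - 4*y^2 - 6*x + 2*y + 6 is:
H = [[2, -5], [-5, -8]]
Trace = 2 - 8 = -6
Determinant = 2*-8 - (-5)^2 = -41
Discriminant = (-6)^2 - 4*-41 = 200.0
Eigenvalues: lambda_1 = -10.0711, lambda_2 = 4.0711
The function is not convex.

0


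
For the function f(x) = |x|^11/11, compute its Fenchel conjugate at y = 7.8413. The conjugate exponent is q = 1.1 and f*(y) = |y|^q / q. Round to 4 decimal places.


The conjugate exponent q satisfies 1/p + 1/q = 1.
p = 11, so q = 11/(11 - 1) = 1.1
|y|^q = 7.8413^1.1 = 9.6344
f*(7.8413) = 9.6344 / 1.1 = 8.7586


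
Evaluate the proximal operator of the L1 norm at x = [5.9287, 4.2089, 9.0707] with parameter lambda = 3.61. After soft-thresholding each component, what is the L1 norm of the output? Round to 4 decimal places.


Soft-thresholding with lambda = 3.61:
prox(5.9287) = sign(5.9287)*max(|5.9287| - 3.61, 0) = 2.3187
prox(4.2089) = sign(4.2089)*max(|4.2089| - 3.61, 0) = 0.5989
prox(9.0707) = sign(9.0707)*max(|9.0707| - 3.61, 0) = 5.4607
prox(x) = [2.3187, 0.5989, 5.4607]
||prox(x)||_1 = 2.3187 + 0.5989 + 5.4607 = 8.3783


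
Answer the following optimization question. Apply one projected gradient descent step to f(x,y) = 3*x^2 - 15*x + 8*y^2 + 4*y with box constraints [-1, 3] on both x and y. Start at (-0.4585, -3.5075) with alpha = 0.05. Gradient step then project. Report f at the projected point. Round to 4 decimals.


Step 1: Compute gradient at (-0.4585, -3.5075).
grad_x = 2*3*-0.4585 - 15 = -17.751
grad_y = 2*8*-3.5075 + 4 = -52.12
Step 2: Gradient step.
x_raw = -0.4585 - 0.05*-17.751 = 0.4291
y_raw = -3.5075 - 0.05*-52.12 = -0.9015
Step 3: Project onto [-1, 3].
x_proj = clip(0.4291) = 0.4291
y_proj = clip(-0.9015) = -0.9015
Step 4: Evaluate f.
f(0.4291, -0.9015) = -2.9879


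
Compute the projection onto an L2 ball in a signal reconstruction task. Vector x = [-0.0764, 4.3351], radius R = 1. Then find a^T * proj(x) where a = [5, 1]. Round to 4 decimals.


Step 1: Compute ||x|| (intermediates to 6 decimals).
||x|| = sqrt((-0.0764)^2 + 4.3351^2) = 4.335773
Step 2: Project.
Since ||x|| > R, scale = R/||x|| = 1/4.335773 = 0.230639, proj(x) = scale * x
proj(x) = [-0.017621, 0.999843]
Step 3: Dot product.
a^T * proj(x) = 5*(-0.017621) + 1*0.999843 = 0.9117


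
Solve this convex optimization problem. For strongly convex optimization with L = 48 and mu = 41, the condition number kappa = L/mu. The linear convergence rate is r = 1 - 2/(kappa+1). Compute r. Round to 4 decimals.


Step 1: Compute the condition number.
kappa = L/mu = 48/41 = 1.1707
Step 2: Compute the convergence rate.
r = 1 - 2/(kappa + 1) = 1 - 2*mu/(L + mu) = (L - mu)/(L + mu) = 7/89 = 0.0787


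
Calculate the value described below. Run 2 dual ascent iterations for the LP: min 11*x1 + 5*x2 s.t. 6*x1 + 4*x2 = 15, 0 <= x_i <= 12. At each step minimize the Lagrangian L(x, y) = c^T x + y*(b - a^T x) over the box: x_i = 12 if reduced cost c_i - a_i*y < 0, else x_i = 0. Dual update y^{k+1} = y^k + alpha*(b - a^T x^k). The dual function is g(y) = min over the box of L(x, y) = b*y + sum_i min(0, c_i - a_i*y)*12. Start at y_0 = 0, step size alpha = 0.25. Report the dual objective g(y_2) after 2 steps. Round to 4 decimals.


Dual ascent for LP: min 11*x1 + 5*x2, 6*x1 + 4*x2 = 15, 0 <= x_i <= 12
Step 1: y^k = 0.0, reduced costs: (11.0, 5.0)
  x^k = (0.0, 0.0), subgradient = b - a^T x = 15.0
  y^{k+1} = 0.0 + 0.25*15.0 = 3.75
Step 2: y^k = 3.75, reduced costs: (-11.5, -10.0)
  x^k = (12.0, 12.0), subgradient = b - a^T x = -105.0
  y^{k+1} = 3.75 + 0.25*-105.0 = -22.5
Dual objective at y_2 = -22.5: reduced costs (146.0, 95.0), box minimizer x = (0.0, 0.0)
g(y_2) = b*y + (c1 - a1*y)*x1 + (c2 - a2*y)*x2 = 15*(-22.5) + 146.0*0.0 + 95.0*0.0 = -337.5 + 0.0 + 0.0 = -337.5


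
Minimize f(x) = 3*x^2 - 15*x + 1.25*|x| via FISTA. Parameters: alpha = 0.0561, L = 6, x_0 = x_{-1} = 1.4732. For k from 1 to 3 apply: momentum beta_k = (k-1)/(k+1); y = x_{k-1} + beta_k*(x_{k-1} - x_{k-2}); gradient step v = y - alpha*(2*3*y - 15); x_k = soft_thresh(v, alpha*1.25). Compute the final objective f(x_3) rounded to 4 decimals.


FISTA on f(x) = 3*x^2 - 15*x + 1.25*|x|
L = 6, alpha = 0.0561
Iteration 1: beta = 0.0, y = 1.4732 + 0.0*(1.4732 - 1.4732) = 1.4732
  grad(y) = -6.1608, v = y - alpha*grad = 1.8188
  prox(v) = soft_thresh(1.8188, 0.0701) = 1.7487
Iteration 2: beta = 0.3333, y = 1.7487 + 0.3333*(1.7487 - 1.4732) = 1.8405
  grad(y) = -3.9568, v = y - alpha*grad = 2.0625
  prox(v) = soft_thresh(2.0625, 0.0701) = 1.9924
Iteration 3: beta = 0.5, y = 1.9924 + 0.5*(1.9924 - 1.7487) = 2.1142
  grad(y) = -2.3147, v = y - alpha*grad = 2.2441
  prox(v) = soft_thresh(2.2441, 0.0701) = 2.174
f(x_3) = 3*2.174^2 - 15*2.174 + 1.25*|2.174| = -15.7136


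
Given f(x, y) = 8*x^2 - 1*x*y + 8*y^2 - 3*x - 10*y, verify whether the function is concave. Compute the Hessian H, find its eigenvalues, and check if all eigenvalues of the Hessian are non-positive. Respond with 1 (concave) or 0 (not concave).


The Hessian of f(x,y) = 8*x^2 - 1*x*y + 8*y^2 - 3*x - 10*y is:
H = [[16, -1], [-1, 16]]
Trace = 16 + 16 = 32
Determinant = 16*16 - (-1)^2 = 255
Discriminant = (32)^2 - 4*255 = 4.0
Eigenvalues: lambda_1 = 15.0, lambda_2 = 17.0
The function is not concave.

0


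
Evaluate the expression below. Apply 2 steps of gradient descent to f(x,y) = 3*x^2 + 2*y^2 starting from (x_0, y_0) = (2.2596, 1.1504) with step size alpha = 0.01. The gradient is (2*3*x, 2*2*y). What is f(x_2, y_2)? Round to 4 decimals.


Gradient descent on f(x,y) = 3*x^2 + 2*y^2.
Starting point: (2.2596, 1.1504), alpha = 0.01
Step 1: grad_x = 2*3*2.2596 = 13.5576, grad_y = 2*2*1.1504 = 4.6016
  x_1 = 2.2596 - 0.01*13.5576 = 2.124
  y_1 = 1.1504 - 0.01*4.6016 = 1.1044
Step 2: grad_x = 2*3*2.124 = 12.7441, grad_y = 2*2*1.1044 = 4.4175
  x_2 = 2.124 - 0.01*12.7441 = 1.9966
  y_2 = 1.1044 - 0.01*4.4175 = 1.0602
f(1.9966, 1.0602) = 3*1.9966^2 + 2*1.0602^2 = 14.2071


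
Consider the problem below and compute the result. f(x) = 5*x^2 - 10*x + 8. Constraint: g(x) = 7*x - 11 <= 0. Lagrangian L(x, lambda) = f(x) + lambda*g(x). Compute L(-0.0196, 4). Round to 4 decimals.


Step 1: Evaluate f(x).
f(-0.0196) = 5*(-0.0196)^2 - 10*(-0.0196) + 8 = 8.1979
Step 2: Evaluate g(x).
g(-0.0196) = 7*-0.0196 - 11 = -11.1372
Step 3: Compute Lagrangian.
L = 8.1979 + 4*-11.1372 = -36.3509


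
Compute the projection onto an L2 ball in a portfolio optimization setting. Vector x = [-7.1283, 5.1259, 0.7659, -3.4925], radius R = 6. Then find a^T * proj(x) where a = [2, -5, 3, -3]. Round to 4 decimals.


Step 1: Compute ||x|| (intermediates to 6 decimals).
||x|| = sqrt((-7.1283)^2 + 5.1259^2 + 0.7659^2 + (-3.4925)^2) = 9.480067
Step 2: Project.
Since ||x|| > R, scale = R/||x|| = 6/9.480067 = 0.632907, proj(x) = scale * x
proj(x) = [-4.511551, 3.244218, 0.484743, -2.210428]
Step 3: Dot product.
a^T * proj(x) = 2*(-4.511551) - 5*3.244218 + 3*0.484743 - 3*(-2.210428) = -17.1587


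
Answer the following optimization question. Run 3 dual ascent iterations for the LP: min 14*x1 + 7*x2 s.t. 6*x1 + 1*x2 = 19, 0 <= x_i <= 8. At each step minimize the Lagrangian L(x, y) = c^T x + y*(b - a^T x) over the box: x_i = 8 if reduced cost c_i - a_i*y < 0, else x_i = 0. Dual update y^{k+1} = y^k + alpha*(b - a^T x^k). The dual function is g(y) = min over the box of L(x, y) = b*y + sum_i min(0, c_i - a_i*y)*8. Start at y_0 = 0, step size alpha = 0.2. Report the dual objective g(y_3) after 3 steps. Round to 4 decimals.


Dual ascent for LP: min 14*x1 + 7*x2, 6*x1 + 1*x2 = 19, 0 <= x_i <= 8
Step 1: y^k = 0.0, reduced costs: (14.0, 7.0)
  x^k = (0.0, 0.0), subgradient = b - a^T x = 19.0
  y^{k+1} = 0.0 + 0.2*19.0 = 3.8
Step 2: y^k = 3.8, reduced costs: (-8.8, 3.2)
  x^k = (8.0, 0.0), subgradient = b - a^T x = -29.0
  y^{k+1} = 3.8 + 0.2*-29.0 = -2.0
Step 3: y^k = -2.0, reduced costs: (26.0, 9.0)
  x^k = (0.0, 0.0), subgradient = b - a^T x = 19.0
  y^{k+1} = -2.0 + 0.2*19.0 = 1.8
Dual objective at y_3 = 1.8: reduced costs (3.2, 5.2), box minimizer x = (0.0, 0.0)
g(y_3) = b*y + (c1 - a1*y)*x1 + (c2 - a2*y)*x2 = 19*1.8 + 3.2*0.0 + 5.2*0.0 = 34.2 + 0.0 + 0.0 = 34.2


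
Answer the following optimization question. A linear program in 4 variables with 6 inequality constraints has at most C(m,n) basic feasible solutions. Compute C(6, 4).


Each vertex corresponds to some choice of n active constraints out of m, so the number of vertices is at most C(m, n) = m! / (n!(m-n)!).
m = 6, n = 4
Numerator: 6 * 5 * 4 * 3
Denominator: 4! = 24
C(6, 4) = 15


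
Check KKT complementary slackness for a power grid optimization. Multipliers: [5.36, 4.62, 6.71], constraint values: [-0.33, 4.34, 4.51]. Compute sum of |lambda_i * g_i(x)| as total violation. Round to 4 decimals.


KKT complementary slackness check:
lambda_1 * g_1 = 5.36 * -0.33 = -1.7688
lambda_2 * g_2 = 4.62 * 4.34 = 20.0508
lambda_3 * g_3 = 6.71 * 4.51 = 30.2621
Total violation = 1.7688 + 20.0508 + 30.2621 = 52.0817


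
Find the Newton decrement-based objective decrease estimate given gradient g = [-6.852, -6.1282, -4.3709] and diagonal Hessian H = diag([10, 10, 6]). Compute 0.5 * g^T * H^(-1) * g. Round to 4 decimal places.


Step 1: H is diagonal, so H^(-1) * g = [-0.6852, -0.6128, -0.7285].
Step 2: g^T H^(-1) g = sum_i g_i^2 / H_ii
  = (-6.852)^2/10 + (-6.1282)^2/10 + (-4.3709)^2/6
  = 4.695 + 3.7555 + 3.1841 = 11.6346
Step 3: Objective decrease = 0.5 * g^T H^(-1) g = 5.8173


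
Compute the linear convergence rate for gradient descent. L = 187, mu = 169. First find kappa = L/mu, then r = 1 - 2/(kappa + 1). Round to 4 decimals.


Step 1: Compute the condition number.
kappa = L/mu = 187/169 = 1.1065
Step 2: Compute the convergence rate.
r = 1 - 2/(kappa + 1) = 1 - 2*mu/(L + mu) = (L - mu)/(L + mu) = 18/356 = 0.0506


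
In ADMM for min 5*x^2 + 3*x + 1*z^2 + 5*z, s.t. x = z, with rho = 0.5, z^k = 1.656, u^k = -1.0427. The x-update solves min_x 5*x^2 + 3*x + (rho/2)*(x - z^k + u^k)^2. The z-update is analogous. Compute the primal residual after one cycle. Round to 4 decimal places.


ADMM iteration with rho = 0.5, z^k = 1.656, u^k = -1.0427
Step 1: x-update.
Minimize 5*x^2 + 3*x + (0.5/2)*(x - 1.656 - 1.0427)^2
FOC: (2*5 + 0.5)*x = -3 + 0.5*(1.656 + 1.0427)
x^{k+1} = -0.1572
Step 2: z-update.
Minimize 1*z^2 + 5*z + (0.5/2)*(-0.1572 - z - 1.0427)^2
FOC: (2*1 + 0.5)*z = -5 + 0.5*(-0.1572 - 1.0427)
z^{k+1} = -2.24
Step 3: u-update.
u^{k+1} = -1.0427 - 0.1572 + 2.24 = 1.0401
Step 4: Primal residual = |-0.1572 + 2.24| = 2.0828
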